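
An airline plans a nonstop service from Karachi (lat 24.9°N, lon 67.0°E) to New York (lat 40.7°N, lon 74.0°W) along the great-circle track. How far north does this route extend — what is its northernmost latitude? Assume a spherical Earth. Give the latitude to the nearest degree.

The great circle lies in the plane with unit normal n̂ = (p₁ × p₂)/|p₁ × p₂|.
Here n̂_z ≈ -0.448; the vertex latitude is φ_max = arccos|n̂_z| ≈ 63.4°.
Check via Clairaut: cos φ_max = |cos φ₁| · sin C = cos(24.9°)·sin(29.6°) ≈ 0.448, again giving ≈ 63.4°.

≈ 63°N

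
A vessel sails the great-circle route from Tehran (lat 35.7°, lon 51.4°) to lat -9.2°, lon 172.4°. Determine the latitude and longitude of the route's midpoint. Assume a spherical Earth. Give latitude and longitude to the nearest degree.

≈ lat 25°, lon 122°

Convert each endpoint to a unit vector on the sphere (x = cos φ cos λ, y = cos φ sin λ, z = sin φ).
The central angle between the endpoints is δ = arccos(p₁·p₂) ≈ 2.102 rad (120.4°).
Interpolate at f = 1/2 with slerp weights a = sin((1−f)δ)/sin δ ≈ 1.006, b = sin(fδ)/sin δ ≈ 1.006.
p = a·p₁ + b·p₂ ≈ (-0.475, 0.770, 0.426); φ = arcsin(p_z) ≈ 25.23°, λ = atan2(p_y, p_x) ≈ 121.66°.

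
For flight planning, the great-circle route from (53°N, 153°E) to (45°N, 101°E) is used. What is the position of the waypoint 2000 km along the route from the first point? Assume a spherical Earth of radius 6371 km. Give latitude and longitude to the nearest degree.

Convert each endpoint to a unit vector on the sphere (x = cos φ cos λ, y = cos φ sin λ, z = sin φ).
The central angle between the endpoints is δ = arccos(p₁·p₂) ≈ 0.598 rad (34.2°). The total great-circle distance is δ·R ≈ 0.598 × 6371 ≈ 3807 km, so the target fraction is f = 2000/3807 ≈ 0.525.
Interpolate at f ≈ 0.525 with slerp weights a = sin((1−f)δ)/sin δ ≈ 0.497, b = sin(fδ)/sin δ ≈ 0.549.
p = a·p₁ + b·p₂ ≈ (-0.341, 0.517, 0.785); φ = arcsin(p_z) ≈ 51.75°, λ = atan2(p_y, p_x) ≈ 123.40°.

≈ (52°N, 123°E)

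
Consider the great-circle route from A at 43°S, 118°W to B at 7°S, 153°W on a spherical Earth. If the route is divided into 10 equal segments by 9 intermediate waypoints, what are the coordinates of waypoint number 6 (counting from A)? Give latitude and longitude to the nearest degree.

≈ 22°S, 141°W

From cos δ = sin φ₁ sin φ₂ + cos φ₁ cos φ₂ cos Δλ, the central angle is δ ≈ 0.826 rad (47.3°).
Interpolate at f = 6/10 with slerp weights a = sin((1−f)δ)/sin δ ≈ 0.441, b = sin(fδ)/sin δ ≈ 0.647.
p = a·p₁ + b·p₂ ≈ (-0.724, -0.576, -0.380); φ = arcsin(p_z) ≈ -22.32°, λ = atan2(p_y, p_x) ≈ -141.46°.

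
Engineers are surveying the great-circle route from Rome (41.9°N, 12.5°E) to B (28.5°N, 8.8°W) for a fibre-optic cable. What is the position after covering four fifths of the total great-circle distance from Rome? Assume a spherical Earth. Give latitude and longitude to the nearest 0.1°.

≈ (31.5°N, 5.1°W)

Write both endpoints as unit vectors p₁, p₂ with components (cos φ cos λ, cos φ sin λ, sin φ).
The central angle between the endpoints is δ = arccos(p₁·p₂) ≈ 0.382 rad (21.9°).
Interpolate at f = 4/5 with slerp weights a = sin((1−f)δ)/sin δ ≈ 0.205, b = sin(fδ)/sin δ ≈ 0.807.
p = a·p₁ + b·p₂ ≈ (0.850, -0.076, 0.522); φ = arcsin(p_z) ≈ 31.46°, λ = atan2(p_y, p_x) ≈ -5.08°.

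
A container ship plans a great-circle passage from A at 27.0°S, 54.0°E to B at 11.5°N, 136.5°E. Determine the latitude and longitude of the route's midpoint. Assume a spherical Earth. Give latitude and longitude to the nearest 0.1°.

Convert each endpoint to a unit vector on the sphere (x = cos φ cos λ, y = cos φ sin λ, z = sin φ).
The central angle between the endpoints is δ = arccos(p₁·p₂) ≈ 1.547 rad (88.7°).
Interpolate at f = 1/2 with slerp weights a = sin((1−f)δ)/sin δ ≈ 0.699, b = sin(fδ)/sin δ ≈ 0.699.
p = a·p₁ + b·p₂ ≈ (-0.131, 0.975, -0.178); φ = arcsin(p_z) ≈ -10.25°, λ = atan2(p_y, p_x) ≈ 97.64°.

≈ 10.3°S, 97.6°E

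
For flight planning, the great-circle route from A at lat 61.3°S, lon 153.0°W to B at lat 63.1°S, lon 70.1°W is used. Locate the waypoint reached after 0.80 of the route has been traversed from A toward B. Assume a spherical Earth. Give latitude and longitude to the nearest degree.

Write both endpoints as unit vectors p₁, p₂ with components (cos φ cos λ, cos φ sin λ, sin φ).
The central angle between the endpoints is δ = arccos(p₁·p₂) ≈ 0.628 rad (36.0°).
Interpolate at f = 0.80 with slerp weights a = sin((1−f)δ)/sin δ ≈ 0.213, b = sin(fδ)/sin δ ≈ 0.820.
p = a·p₁ + b·p₂ ≈ (0.035, -0.395, -0.918); φ = arcsin(p_z) ≈ -66.63°, λ = atan2(p_y, p_x) ≈ -84.94°.

≈ lat 67°S, lon 85°W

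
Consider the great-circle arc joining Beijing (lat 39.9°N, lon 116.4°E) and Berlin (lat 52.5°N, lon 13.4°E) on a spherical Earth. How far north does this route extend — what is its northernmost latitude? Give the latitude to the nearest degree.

≈ 60°N

The great circle lies in the plane with unit normal n̂ = (p₁ × p₂)/|p₁ × p₂|.
Here n̂_z ≈ -0.497; the vertex latitude is φ_max = arccos|n̂_z| ≈ 60.2°.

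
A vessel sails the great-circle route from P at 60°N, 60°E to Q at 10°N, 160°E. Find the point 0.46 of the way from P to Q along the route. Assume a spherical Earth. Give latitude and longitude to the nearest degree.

≈ 48°N, 128°E

Write both endpoints as unit vectors p₁, p₂ with components (cos φ cos λ, cos φ sin λ, sin φ).
The central angle between the endpoints is δ = arccos(p₁·p₂) ≈ 1.506 rad (86.3°).
Interpolate at f = 0.46 with slerp weights a = sin((1−f)δ)/sin δ ≈ 0.728, b = sin(fδ)/sin δ ≈ 0.640.
p = a·p₁ + b·p₂ ≈ (-0.410, 0.531, 0.742); φ = arcsin(p_z) ≈ 47.87°, λ = atan2(p_y, p_x) ≈ 127.70°.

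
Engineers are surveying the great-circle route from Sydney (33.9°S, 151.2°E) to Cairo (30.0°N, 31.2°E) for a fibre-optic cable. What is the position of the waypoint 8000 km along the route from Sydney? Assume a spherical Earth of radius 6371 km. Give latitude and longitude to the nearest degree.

Write both endpoints as unit vectors p₁, p₂ with components (cos φ cos λ, cos φ sin λ, sin φ).
The central angle between the endpoints is δ = arccos(p₁·p₂) ≈ 2.263 rad (129.7°). The total great-circle distance is δ·R ≈ 2.263 × 6371 ≈ 14418 km, so the target fraction is f = 8000/14418 ≈ 0.555.
Interpolate at f ≈ 0.555 with slerp weights a = sin((1−f)δ)/sin δ ≈ 1.098, b = sin(fδ)/sin δ ≈ 1.235.
p = a·p₁ + b·p₂ ≈ (0.116, 0.993, 0.005); φ = arcsin(p_z) ≈ 0.29°, λ = atan2(p_y, p_x) ≈ 83.33°.

≈ 0°N, 83°E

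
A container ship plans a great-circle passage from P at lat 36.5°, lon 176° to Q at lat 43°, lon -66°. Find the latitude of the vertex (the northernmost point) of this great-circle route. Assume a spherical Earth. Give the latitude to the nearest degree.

The great circle lies in the plane with unit normal n̂ = (p₁ × p₂)/|p₁ × p₂|.
Here n̂_z ≈ +0.524; the vertex latitude is φ_max = arccos|n̂_z| ≈ 58.4°.
Check via Clairaut: cos φ_max = |cos φ₁| · sin C = cos(36.5°)·sin(40.6°) ≈ 0.524, again giving ≈ 58.4°.

≈ 58°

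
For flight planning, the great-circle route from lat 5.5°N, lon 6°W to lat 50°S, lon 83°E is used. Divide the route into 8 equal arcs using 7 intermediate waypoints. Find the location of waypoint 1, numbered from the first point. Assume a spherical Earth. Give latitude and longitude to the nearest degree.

Convert each endpoint to a unit vector on the sphere (x = cos φ cos λ, y = cos φ sin λ, z = sin φ).
The central angle between the endpoints is δ = arccos(p₁·p₂) ≈ 1.633 rad (93.6°).
Interpolate at f = 1/8 with slerp weights a = sin((1−f)δ)/sin δ ≈ 0.992, b = sin(fδ)/sin δ ≈ 0.203.
p = a·p₁ + b·p₂ ≈ (0.998, 0.026, -0.061); φ = arcsin(p_z) ≈ -3.47°, λ = atan2(p_y, p_x) ≈ 1.51°.

≈ lat 3°S, lon 2°E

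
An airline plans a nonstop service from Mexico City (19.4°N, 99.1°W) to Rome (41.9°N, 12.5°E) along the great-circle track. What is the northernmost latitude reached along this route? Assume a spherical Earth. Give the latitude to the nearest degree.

The great circle lies in the plane with unit normal n̂ = (p₁ × p₂)/|p₁ × p₂|.
Here n̂_z ≈ +0.653; the vertex latitude is φ_max = arccos|n̂_z| ≈ 49.2°.

≈ 49°N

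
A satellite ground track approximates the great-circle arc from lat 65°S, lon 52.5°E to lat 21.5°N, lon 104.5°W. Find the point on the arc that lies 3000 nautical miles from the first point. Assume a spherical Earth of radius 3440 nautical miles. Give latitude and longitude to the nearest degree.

≈ lat 60°S, lon 78°W

Convert each endpoint to a unit vector on the sphere (x = cos φ cos λ, y = cos φ sin λ, z = sin φ).
The central angle between the endpoints is δ = arccos(p₁·p₂) ≈ 2.338 rad (134.0°). The total great-circle distance is δ·R ≈ 2.338 × 3440 ≈ 8043 nmi, so the target fraction is f = 3000/8043 ≈ 0.373.
Interpolate at f ≈ 0.373 with slerp weights a = sin((1−f)δ)/sin δ ≈ 1.382, b = sin(fδ)/sin δ ≈ 1.064.
p = a·p₁ + b·p₂ ≈ (0.108, -0.495, -0.862); φ = arcsin(p_z) ≈ -59.57°, λ = atan2(p_y, p_x) ≈ -77.73°.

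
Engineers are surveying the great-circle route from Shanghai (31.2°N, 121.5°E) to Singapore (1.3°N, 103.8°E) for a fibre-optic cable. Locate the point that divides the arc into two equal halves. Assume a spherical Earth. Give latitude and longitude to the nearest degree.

The haversine formula gives a central angle δ ≈ 0.598 rad (34.3°) between the endpoints.
Interpolate at f = 1/2 with slerp weights a = sin((1−f)δ)/sin δ ≈ 0.523, b = sin(fδ)/sin δ ≈ 0.523.
p = a·p₁ + b·p₂ ≈ (-0.359, 0.890, 0.283); φ = arcsin(p_z) ≈ 16.43°, λ = atan2(p_y, p_x) ≈ 111.96°.

≈ 16°N, 112°E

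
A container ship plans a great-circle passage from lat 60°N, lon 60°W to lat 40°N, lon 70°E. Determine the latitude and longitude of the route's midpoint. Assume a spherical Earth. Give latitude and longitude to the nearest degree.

≈ lat 69°N, lon 29°E

From cos δ = sin φ₁ sin φ₂ + cos φ₁ cos φ₂ cos Δλ, the central angle is δ ≈ 1.255 rad (71.9°).
Interpolate at f = 1/2 with slerp weights a = sin((1−f)δ)/sin δ ≈ 0.618, b = sin(fδ)/sin δ ≈ 0.618.
p = a·p₁ + b·p₂ ≈ (0.316, 0.177, 0.932); φ = arcsin(p_z) ≈ 68.75°, λ = atan2(p_y, p_x) ≈ 29.26°.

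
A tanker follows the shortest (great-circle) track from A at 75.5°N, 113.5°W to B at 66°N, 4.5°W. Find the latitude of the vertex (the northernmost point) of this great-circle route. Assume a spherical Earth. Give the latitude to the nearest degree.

≈ 79°N

The great circle lies in the plane with unit normal n̂ = (p₁ × p₂)/|p₁ × p₂|.
Here n̂_z ≈ +0.184; the vertex latitude is φ_max = arccos|n̂_z| ≈ 79.4°.
Check via Clairaut: cos φ_max = |cos φ₁| · sin C = cos(75.5°)·sin(47.1°) ≈ 0.184, again giving ≈ 79.4°.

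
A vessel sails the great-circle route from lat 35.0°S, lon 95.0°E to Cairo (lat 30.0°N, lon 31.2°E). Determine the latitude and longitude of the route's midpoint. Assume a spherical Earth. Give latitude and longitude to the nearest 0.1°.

≈ lat 2.9°S, lon 62.1°E

The haversine formula gives a central angle δ ≈ 1.544 rad (88.5°) between the endpoints.
Interpolate at f = 1/2 with slerp weights a = sin((1−f)δ)/sin δ ≈ 0.698, b = sin(fδ)/sin δ ≈ 0.698.
p = a·p₁ + b·p₂ ≈ (0.467, 0.883, -0.051); φ = arcsin(p_z) ≈ -2.94°, λ = atan2(p_y, p_x) ≈ 62.11°.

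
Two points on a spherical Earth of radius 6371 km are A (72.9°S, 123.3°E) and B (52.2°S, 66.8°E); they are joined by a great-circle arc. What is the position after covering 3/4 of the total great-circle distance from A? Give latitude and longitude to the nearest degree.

From cos δ = sin φ₁ sin φ₂ + cos φ₁ cos φ₂ cos Δλ, the central angle is δ ≈ 0.546 rad (31.3°).
Interpolate at f = 3/4 with slerp weights a = sin((1−f)δ)/sin δ ≈ 0.262, b = sin(fδ)/sin δ ≈ 0.767.
p = a·p₁ + b·p₂ ≈ (0.143, 0.496, -0.856); φ = arcsin(p_z) ≈ -58.90°, λ = atan2(p_y, p_x) ≈ 73.95°.

≈ (59°S, 74°E)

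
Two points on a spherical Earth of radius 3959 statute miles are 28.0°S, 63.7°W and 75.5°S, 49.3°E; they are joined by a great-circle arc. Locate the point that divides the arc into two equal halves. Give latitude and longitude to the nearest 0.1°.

Write both endpoints as unit vectors p₁, p₂ with components (cos φ cos λ, cos φ sin λ, sin φ).
The central angle between the endpoints is δ = arccos(p₁·p₂) ≈ 1.194 rad (68.4°).
Interpolate at f = 1/2 with slerp weights a = sin((1−f)δ)/sin δ ≈ 0.605, b = sin(fδ)/sin δ ≈ 0.605.
p = a·p₁ + b·p₂ ≈ (0.335, -0.364, -0.869); φ = arcsin(p_z) ≈ -60.35°, λ = atan2(p_y, p_x) ≈ -47.34°.

≈ 60.4°S, 47.3°W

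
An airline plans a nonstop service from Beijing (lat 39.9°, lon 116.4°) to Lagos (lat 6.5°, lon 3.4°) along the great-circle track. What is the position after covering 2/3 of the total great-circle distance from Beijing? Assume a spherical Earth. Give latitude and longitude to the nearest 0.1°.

≈ lat 28.7°, lon 31.2°

Write both endpoints as unit vectors p₁, p₂ with components (cos φ cos λ, cos φ sin λ, sin φ).
The central angle between the endpoints is δ = arccos(p₁·p₂) ≈ 1.798 rad (103.0°).
Interpolate at f = 2/3 with slerp weights a = sin((1−f)δ)/sin δ ≈ 0.579, b = sin(fδ)/sin δ ≈ 0.956.
p = a·p₁ + b·p₂ ≈ (0.751, 0.454, 0.480); φ = arcsin(p_z) ≈ 28.66°, λ = atan2(p_y, p_x) ≈ 31.17°.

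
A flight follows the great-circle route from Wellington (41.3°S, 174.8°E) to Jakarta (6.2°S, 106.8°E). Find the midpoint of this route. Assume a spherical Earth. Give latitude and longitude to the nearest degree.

≈ 28°S, 135°E

Write both endpoints as unit vectors p₁, p₂ with components (cos φ cos λ, cos φ sin λ, sin φ).
The central angle between the endpoints is δ = arccos(p₁·p₂) ≈ 1.212 rad (69.4°).
Interpolate at f = 1/2 with slerp weights a = sin((1−f)δ)/sin δ ≈ 0.608, b = sin(fδ)/sin δ ≈ 0.608.
p = a·p₁ + b·p₂ ≈ (-0.630, 0.620, -0.467); φ = arcsin(p_z) ≈ -27.85°, λ = atan2(p_y, p_x) ≈ 135.44°.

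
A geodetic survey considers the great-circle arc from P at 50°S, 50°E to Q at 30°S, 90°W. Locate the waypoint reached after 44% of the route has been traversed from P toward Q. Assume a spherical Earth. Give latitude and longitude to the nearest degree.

≈ 68°S, 29°W

Write both endpoints as unit vectors p₁, p₂ with components (cos φ cos λ, cos φ sin λ, sin φ).
The central angle between the endpoints is δ = arccos(p₁·p₂) ≈ 1.614 rad (92.5°).
Interpolate at f = 0.44 with slerp weights a = sin((1−f)δ)/sin δ ≈ 0.787, b = sin(fδ)/sin δ ≈ 0.653.
p = a·p₁ + b·p₂ ≈ (0.325, -0.178, -0.929); φ = arcsin(p_z) ≈ -68.25°, λ = atan2(p_y, p_x) ≈ -28.70°.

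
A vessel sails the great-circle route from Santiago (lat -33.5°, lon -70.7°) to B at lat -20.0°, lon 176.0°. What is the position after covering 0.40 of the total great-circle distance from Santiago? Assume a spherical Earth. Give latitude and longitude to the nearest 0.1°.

≈ lat -43.5°, lon -119.4°

Convert each endpoint to a unit vector on the sphere (x = cos φ cos λ, y = cos φ sin λ, z = sin φ).
The central angle between the endpoints is δ = arccos(p₁·p₂) ≈ 1.692 rad (97.0°).
Interpolate at f = 0.40 with slerp weights a = sin((1−f)δ)/sin δ ≈ 0.856, b = sin(fδ)/sin δ ≈ 0.631.
p = a·p₁ + b·p₂ ≈ (-0.356, -0.632, -0.688); φ = arcsin(p_z) ≈ -43.49°, λ = atan2(p_y, p_x) ≈ -119.35°.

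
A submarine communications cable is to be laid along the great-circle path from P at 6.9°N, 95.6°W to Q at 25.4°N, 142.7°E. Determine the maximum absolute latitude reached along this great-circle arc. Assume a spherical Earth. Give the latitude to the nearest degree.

The great circle lies in the plane with unit normal n̂ = (p₁ × p₂)/|p₁ × p₂|.
Here n̂_z ≈ -0.841; the vertex latitude is φ_max = arccos|n̂_z| ≈ 32.8°.
Check via Clairaut: cos φ_max = |cos φ₁| · sin C = cos(6.9°)·sin(57.9°) ≈ 0.841, again giving ≈ 32.8°.

≈ 33°N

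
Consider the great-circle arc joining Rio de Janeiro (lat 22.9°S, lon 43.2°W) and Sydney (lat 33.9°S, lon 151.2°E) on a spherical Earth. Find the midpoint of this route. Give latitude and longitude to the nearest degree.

≈ lat 76°S, lon 104°W

Convert each endpoint to a unit vector on the sphere (x = cos φ cos λ, y = cos φ sin λ, z = sin φ).
The central angle between the endpoints is δ = arccos(p₁·p₂) ≈ 2.122 rad (121.6°).
Interpolate at f = 1/2 with slerp weights a = sin((1−f)δ)/sin δ ≈ 1.024, b = sin(fδ)/sin δ ≈ 1.024.
p = a·p₁ + b·p₂ ≈ (-0.057, -0.236, -0.970); φ = arcsin(p_z) ≈ -75.93°, λ = atan2(p_y, p_x) ≈ -103.60°.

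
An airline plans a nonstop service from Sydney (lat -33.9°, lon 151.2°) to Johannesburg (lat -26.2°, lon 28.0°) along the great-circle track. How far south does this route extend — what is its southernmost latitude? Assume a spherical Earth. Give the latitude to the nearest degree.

The great circle lies in the plane with unit normal n̂ = (p₁ × p₂)/|p₁ × p₂|.
Here n̂_z ≈ -0.631; the vertex latitude is φ_max = arccos|n̂_z| ≈ 50.8°.
Check via Clairaut: cos φ_max = |cos φ₁| · sin C = cos(33.9°)·sin(130.5°) ≈ 0.631, again giving ≈ 50.8°.

≈ -51°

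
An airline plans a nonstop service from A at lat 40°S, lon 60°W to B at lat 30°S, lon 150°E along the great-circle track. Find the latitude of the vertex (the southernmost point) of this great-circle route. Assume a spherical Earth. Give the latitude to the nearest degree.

≈ 70°S

The great circle lies in the plane with unit normal n̂ = (p₁ × p₂)/|p₁ × p₂|.
Here n̂_z ≈ -0.343; the vertex latitude is φ_max = arccos|n̂_z| ≈ 69.9°.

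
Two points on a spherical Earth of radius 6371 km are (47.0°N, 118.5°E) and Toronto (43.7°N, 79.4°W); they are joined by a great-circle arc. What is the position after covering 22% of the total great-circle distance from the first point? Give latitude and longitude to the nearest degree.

≈ (66°N, 129°E)

The haversine formula gives a central angle δ ≈ 1.535 rad (87.9°) between the endpoints.
Interpolate at f = 0.22 with slerp weights a = sin((1−f)δ)/sin δ ≈ 0.932, b = sin(fδ)/sin δ ≈ 0.331.
p = a·p₁ + b·p₂ ≈ (-0.259, 0.323, 0.910); φ = arcsin(p_z) ≈ 65.55°, λ = atan2(p_y, p_x) ≈ 128.75°.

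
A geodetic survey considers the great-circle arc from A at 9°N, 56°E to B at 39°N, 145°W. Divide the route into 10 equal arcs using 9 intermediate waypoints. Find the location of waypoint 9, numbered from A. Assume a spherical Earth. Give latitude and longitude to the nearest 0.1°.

≈ 50.1°N, 154.0°W

Write both endpoints as unit vectors p₁, p₂ with components (cos φ cos λ, cos φ sin λ, sin φ).
The central angle between the endpoints is δ = arccos(p₁·p₂) ≈ 2.237 rad (128.2°).
Interpolate at f = 9/10 with slerp weights a = sin((1−f)δ)/sin δ ≈ 0.282, b = sin(fδ)/sin δ ≈ 1.150.
p = a·p₁ + b·p₂ ≈ (-0.576, -0.281, 0.768); φ = arcsin(p_z) ≈ 50.14°, λ = atan2(p_y, p_x) ≈ -153.97°.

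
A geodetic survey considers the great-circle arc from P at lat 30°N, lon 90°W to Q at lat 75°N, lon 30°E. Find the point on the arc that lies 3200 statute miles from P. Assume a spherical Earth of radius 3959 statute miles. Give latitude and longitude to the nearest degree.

≈ lat 72°N, lon 55°W

The haversine formula gives a central angle δ ≈ 1.191 rad (68.2°) between the endpoints. The total great-circle distance is δ·R ≈ 1.191 × 3959 ≈ 4714 mi, so the target fraction is f = 3200/4714 ≈ 0.679.
Interpolate at f ≈ 0.679 with slerp weights a = sin((1−f)δ)/sin δ ≈ 0.402, b = sin(fδ)/sin δ ≈ 0.779.
p = a·p₁ + b·p₂ ≈ (0.175, -0.247, 0.953); φ = arcsin(p_z) ≈ 72.38°, λ = atan2(p_y, p_x) ≈ -54.79°.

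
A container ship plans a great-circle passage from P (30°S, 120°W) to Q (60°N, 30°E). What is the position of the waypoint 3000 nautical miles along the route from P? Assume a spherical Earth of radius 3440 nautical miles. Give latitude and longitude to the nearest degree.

The haversine formula gives a central angle δ ≈ 2.512 rad (143.9°) between the endpoints. The total great-circle distance is δ·R ≈ 2.512 × 3440 ≈ 8640 nmi, so the target fraction is f = 3000/8640 ≈ 0.347.
Interpolate at f ≈ 0.347 with slerp weights a = sin((1−f)δ)/sin δ ≈ 1.693, b = sin(fδ)/sin δ ≈ 1.300.
p = a·p₁ + b·p₂ ≈ (-0.170, -0.945, 0.279); φ = arcsin(p_z) ≈ 16.19°, λ = atan2(p_y, p_x) ≈ -100.23°.

≈ (16°N, 100°W)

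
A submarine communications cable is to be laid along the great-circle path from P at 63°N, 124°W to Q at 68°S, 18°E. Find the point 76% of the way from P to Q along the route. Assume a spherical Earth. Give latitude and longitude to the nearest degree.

Write both endpoints as unit vectors p₁, p₂ with components (cos φ cos λ, cos φ sin λ, sin φ).
The central angle between the endpoints is δ = arccos(p₁·p₂) ≈ 2.858 rad (163.8°).
Interpolate at f = 0.76 with slerp weights a = sin((1−f)δ)/sin δ ≈ 2.266, b = sin(fδ)/sin δ ≈ 2.950.
p = a·p₁ + b·p₂ ≈ (0.476, -0.511, -0.716); φ = arcsin(p_z) ≈ -45.70°, λ = atan2(p_y, p_x) ≈ -47.08°.

≈ 46°S, 47°W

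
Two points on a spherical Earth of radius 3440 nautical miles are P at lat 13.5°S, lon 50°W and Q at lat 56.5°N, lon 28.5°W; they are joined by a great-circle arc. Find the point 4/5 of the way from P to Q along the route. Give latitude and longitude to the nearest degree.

The haversine formula gives a central angle δ ≈ 1.261 rad (72.3°) between the endpoints.
Interpolate at f = 4/5 with slerp weights a = sin((1−f)δ)/sin δ ≈ 0.262, b = sin(fδ)/sin δ ≈ 0.889.
p = a·p₁ + b·p₂ ≈ (0.595, -0.429, 0.680); φ = arcsin(p_z) ≈ 42.82°, λ = atan2(p_y, p_x) ≈ -35.81°.

≈ lat 43°N, lon 36°W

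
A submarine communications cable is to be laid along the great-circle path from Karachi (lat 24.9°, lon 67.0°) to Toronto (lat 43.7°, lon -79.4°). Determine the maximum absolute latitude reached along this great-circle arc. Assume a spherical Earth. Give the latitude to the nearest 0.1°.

≈ 68.0°

The great circle lies in the plane with unit normal n̂ = (p₁ × p₂)/|p₁ × p₂|.
Here n̂_z ≈ -0.375; the vertex latitude is φ_max = arccos|n̂_z| ≈ 68.0°.
Check via Clairaut: cos φ_max = |cos φ₁| · sin C = cos(24.9°)·sin(24.4°) ≈ 0.375, again giving ≈ 68.0°.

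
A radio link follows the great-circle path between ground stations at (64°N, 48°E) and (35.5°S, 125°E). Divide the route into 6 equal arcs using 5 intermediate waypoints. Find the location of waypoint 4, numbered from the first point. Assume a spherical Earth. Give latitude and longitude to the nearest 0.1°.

Write both endpoints as unit vectors p₁, p₂ with components (cos φ cos λ, cos φ sin λ, sin φ).
The central angle between the endpoints is δ = arccos(p₁·p₂) ≈ 2.028 rad (116.2°).
Interpolate at f = 4/6 with slerp weights a = sin((1−f)δ)/sin δ ≈ 0.697, b = sin(fδ)/sin δ ≈ 1.088.
p = a·p₁ + b·p₂ ≈ (-0.303, 0.953, -0.005); φ = arcsin(p_z) ≈ -0.29°, λ = atan2(p_y, p_x) ≈ 107.67°.

≈ (0.3°S, 107.7°E)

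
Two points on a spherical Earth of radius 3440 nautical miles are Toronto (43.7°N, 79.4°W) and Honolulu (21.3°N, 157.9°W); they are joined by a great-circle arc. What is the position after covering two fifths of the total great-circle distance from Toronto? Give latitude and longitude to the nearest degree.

≈ 42°N, 116°W

Convert each endpoint to a unit vector on the sphere (x = cos φ cos λ, y = cos φ sin λ, z = sin φ).
The central angle between the endpoints is δ = arccos(p₁·p₂) ≈ 1.175 rad (67.3°).
Interpolate at f = 2/5 with slerp weights a = sin((1−f)δ)/sin δ ≈ 0.702, b = sin(fδ)/sin δ ≈ 0.491.
p = a·p₁ + b·p₂ ≈ (-0.330, -0.671, 0.664); φ = arcsin(p_z) ≈ 41.57°, λ = atan2(p_y, p_x) ≈ -116.20°.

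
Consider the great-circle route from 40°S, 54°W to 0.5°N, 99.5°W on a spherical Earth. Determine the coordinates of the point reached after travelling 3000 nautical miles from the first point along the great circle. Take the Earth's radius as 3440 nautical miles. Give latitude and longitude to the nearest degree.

Write both endpoints as unit vectors p₁, p₂ with components (cos φ cos λ, cos φ sin λ, sin φ).
The central angle between the endpoints is δ = arccos(p₁·p₂) ≈ 1.011 rad (57.9°). The total great-circle distance is δ·R ≈ 1.011 × 3440 ≈ 3477 nmi, so the target fraction is f = 3000/3477 ≈ 0.863.
Interpolate at f ≈ 0.863 with slerp weights a = sin((1−f)δ)/sin δ ≈ 0.163, b = sin(fδ)/sin δ ≈ 0.904.
p = a·p₁ + b·p₂ ≈ (-0.076, -0.992, -0.097); φ = arcsin(p_z) ≈ -5.56°, λ = atan2(p_y, p_x) ≈ -94.36°.

≈ 6°S, 94°W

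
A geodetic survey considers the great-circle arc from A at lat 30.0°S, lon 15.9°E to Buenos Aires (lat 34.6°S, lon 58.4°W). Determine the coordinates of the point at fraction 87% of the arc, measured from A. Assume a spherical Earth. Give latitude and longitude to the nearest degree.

Write both endpoints as unit vectors p₁, p₂ with components (cos φ cos λ, cos φ sin λ, sin φ).
The central angle between the endpoints is δ = arccos(p₁·p₂) ≈ 1.074 rad (61.5°).
Interpolate at f = 0.87 with slerp weights a = sin((1−f)δ)/sin δ ≈ 0.158, b = sin(fδ)/sin δ ≈ 0.915.
p = a·p₁ + b·p₂ ≈ (0.526, -0.604, -0.599); φ = arcsin(p_z) ≈ -36.77°, λ = atan2(p_y, p_x) ≈ -48.92°.

≈ lat 37°S, lon 49°W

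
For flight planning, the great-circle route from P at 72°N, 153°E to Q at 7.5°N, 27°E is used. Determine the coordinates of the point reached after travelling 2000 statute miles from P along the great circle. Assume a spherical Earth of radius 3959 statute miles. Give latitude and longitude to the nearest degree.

≈ 67°N, 62°E

From cos δ = sin φ₁ sin φ₂ + cos φ₁ cos φ₂ cos Δλ, the central angle is δ ≈ 1.627 rad (93.2°). The total great-circle distance is δ·R ≈ 1.627 × 3959 ≈ 6440 mi, so the target fraction is f = 2000/6440 ≈ 0.311.
Interpolate at f ≈ 0.311 with slerp weights a = sin((1−f)δ)/sin δ ≈ 0.902, b = sin(fδ)/sin δ ≈ 0.485.
p = a·p₁ + b·p₂ ≈ (0.180, 0.345, 0.921); φ = arcsin(p_z) ≈ 67.12°, λ = atan2(p_y, p_x) ≈ 62.46°.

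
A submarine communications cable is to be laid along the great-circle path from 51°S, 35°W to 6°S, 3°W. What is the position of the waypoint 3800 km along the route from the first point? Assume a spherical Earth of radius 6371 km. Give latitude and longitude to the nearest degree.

Write both endpoints as unit vectors p₁, p₂ with components (cos φ cos λ, cos φ sin λ, sin φ).
The central angle between the endpoints is δ = arccos(p₁·p₂) ≈ 0.912 rad (52.3°). The total great-circle distance is δ·R ≈ 0.912 × 6371 ≈ 5812 km, so the target fraction is f = 3800/5812 ≈ 0.654.
Interpolate at f ≈ 0.654 with slerp weights a = sin((1−f)δ)/sin δ ≈ 0.393, b = sin(fδ)/sin δ ≈ 0.710.
p = a·p₁ + b·p₂ ≈ (0.908, -0.179, -0.379); φ = arcsin(p_z) ≈ -22.30°, λ = atan2(p_y, p_x) ≈ -11.14°.

≈ 22°S, 11°W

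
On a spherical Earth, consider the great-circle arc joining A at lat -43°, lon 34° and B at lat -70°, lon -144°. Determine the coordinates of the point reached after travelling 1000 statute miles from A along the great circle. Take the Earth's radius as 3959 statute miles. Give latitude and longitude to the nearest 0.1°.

Convert each endpoint to a unit vector on the sphere (x = cos φ cos λ, y = cos φ sin λ, z = sin φ).
The central angle between the endpoints is δ = arccos(p₁·p₂) ≈ 1.169 rad (67.0°). The total great-circle distance is δ·R ≈ 1.169 × 3959 ≈ 4629 mi, so the target fraction is f = 1000/4629 ≈ 0.216.
Interpolate at f ≈ 0.216 with slerp weights a = sin((1−f)δ)/sin δ ≈ 0.862, b = sin(fδ)/sin δ ≈ 0.272.
p = a·p₁ + b·p₂ ≈ (0.448, 0.298, -0.843); φ = arcsin(p_z) ≈ -57.47°, λ = atan2(p_y, p_x) ≈ 33.65°.

≈ lat -57.5°, lon 33.7°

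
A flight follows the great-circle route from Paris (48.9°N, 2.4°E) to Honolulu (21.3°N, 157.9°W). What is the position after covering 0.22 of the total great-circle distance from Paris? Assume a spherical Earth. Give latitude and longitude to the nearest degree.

≈ 70°N, 20°W

From cos δ = sin φ₁ sin φ₂ + cos φ₁ cos φ₂ cos Δλ, the central angle is δ ≈ 1.879 rad (107.6°).
Interpolate at f = 0.22 with slerp weights a = sin((1−f)δ)/sin δ ≈ 1.043, b = sin(fδ)/sin δ ≈ 0.421.
p = a·p₁ + b·p₂ ≈ (0.322, -0.119, 0.939); φ = arcsin(p_z) ≈ 69.95°, λ = atan2(p_y, p_x) ≈ -20.31°.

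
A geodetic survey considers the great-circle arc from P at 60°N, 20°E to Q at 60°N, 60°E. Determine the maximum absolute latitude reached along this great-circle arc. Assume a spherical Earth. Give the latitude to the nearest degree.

≈ 62°N

The great circle lies in the plane with unit normal n̂ = (p₁ × p₂)/|p₁ × p₂|.
Here n̂_z ≈ +0.477; the vertex latitude is φ_max = arccos|n̂_z| ≈ 61.5°.
Check via Clairaut: cos φ_max = |cos φ₁| · sin C = cos(60.0°)·sin(72.5°) ≈ 0.477, again giving ≈ 61.5°.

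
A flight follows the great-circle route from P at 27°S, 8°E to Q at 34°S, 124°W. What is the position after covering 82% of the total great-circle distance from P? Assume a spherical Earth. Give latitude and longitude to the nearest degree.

≈ 46°S, 106°W

Write both endpoints as unit vectors p₁, p₂ with components (cos φ cos λ, cos φ sin λ, sin φ).
The central angle between the endpoints is δ = arccos(p₁·p₂) ≈ 1.814 rad (103.9°).
Interpolate at f = 0.82 with slerp weights a = sin((1−f)δ)/sin δ ≈ 0.330, b = sin(fδ)/sin δ ≈ 1.027.
p = a·p₁ + b·p₂ ≈ (-0.184, -0.665, -0.724); φ = arcsin(p_z) ≈ -46.39°, λ = atan2(p_y, p_x) ≈ -105.51°.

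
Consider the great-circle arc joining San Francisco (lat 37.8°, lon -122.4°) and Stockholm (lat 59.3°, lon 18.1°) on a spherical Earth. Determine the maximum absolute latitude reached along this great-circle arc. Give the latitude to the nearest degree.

The great circle lies in the plane with unit normal n̂ = (p₁ × p₂)/|p₁ × p₂|.
Here n̂_z ≈ +0.263; the vertex latitude is φ_max = arccos|n̂_z| ≈ 74.8°.

≈ 75°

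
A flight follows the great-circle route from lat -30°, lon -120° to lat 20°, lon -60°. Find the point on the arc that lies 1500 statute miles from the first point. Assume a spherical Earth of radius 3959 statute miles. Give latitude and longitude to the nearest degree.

≈ lat -17°, lon -101°

Convert each endpoint to a unit vector on the sphere (x = cos φ cos λ, y = cos φ sin λ, z = sin φ).
The central angle between the endpoints is δ = arccos(p₁·p₂) ≈ 1.333 rad (76.4°). The total great-circle distance is δ·R ≈ 1.333 × 3959 ≈ 5276 mi, so the target fraction is f = 1500/5276 ≈ 0.284.
Interpolate at f ≈ 0.284 with slerp weights a = sin((1−f)δ)/sin δ ≈ 0.839, b = sin(fδ)/sin δ ≈ 0.381.
p = a·p₁ + b·p₂ ≈ (-0.185, -0.939, -0.289); φ = arcsin(p_z) ≈ -16.83°, λ = atan2(p_y, p_x) ≈ -101.12°.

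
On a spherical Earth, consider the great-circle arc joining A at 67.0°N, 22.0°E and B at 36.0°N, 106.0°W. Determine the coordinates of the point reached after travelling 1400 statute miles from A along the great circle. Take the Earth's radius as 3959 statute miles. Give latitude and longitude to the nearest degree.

Convert each endpoint to a unit vector on the sphere (x = cos φ cos λ, y = cos φ sin λ, z = sin φ).
The central angle between the endpoints is δ = arccos(p₁·p₂) ≈ 1.217 rad (69.7°). The total great-circle distance is δ·R ≈ 1.217 × 3959 ≈ 4818 mi, so the target fraction is f = 1400/4818 ≈ 0.291.
Interpolate at f ≈ 0.291 with slerp weights a = sin((1−f)δ)/sin δ ≈ 0.810, b = sin(fδ)/sin δ ≈ 0.369.
p = a·p₁ + b·p₂ ≈ (0.211, -0.168, 0.963); φ = arcsin(p_z) ≈ 74.32°, λ = atan2(p_y, p_x) ≈ -38.58°.

≈ 74°N, 39°W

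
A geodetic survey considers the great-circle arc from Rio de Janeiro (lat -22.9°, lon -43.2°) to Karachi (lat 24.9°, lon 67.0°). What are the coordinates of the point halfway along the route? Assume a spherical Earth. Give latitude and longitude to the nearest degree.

≈ lat 2°, lon 11°

The haversine formula gives a central angle δ ≈ 2.040 rad (116.9°) between the endpoints.
Interpolate at f = 1/2 with slerp weights a = sin((1−f)δ)/sin δ ≈ 0.956, b = sin(fδ)/sin δ ≈ 0.956.
p = a·p₁ + b·p₂ ≈ (0.980, 0.195, 0.030); φ = arcsin(p_z) ≈ 1.75°, λ = atan2(p_y, p_x) ≈ 11.26°.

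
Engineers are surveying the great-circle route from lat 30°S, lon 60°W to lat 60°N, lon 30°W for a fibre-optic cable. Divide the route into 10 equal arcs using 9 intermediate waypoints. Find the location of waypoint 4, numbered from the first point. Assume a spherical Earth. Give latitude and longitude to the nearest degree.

Write both endpoints as unit vectors p₁, p₂ with components (cos φ cos λ, cos φ sin λ, sin φ).
The central angle between the endpoints is δ = arccos(p₁·p₂) ≈ 1.629 rad (93.3°).
Interpolate at f = 4/10 with slerp weights a = sin((1−f)δ)/sin δ ≈ 0.830, b = sin(fδ)/sin δ ≈ 0.607.
p = a·p₁ + b·p₂ ≈ (0.623, -0.775, 0.111); φ = arcsin(p_z) ≈ 6.36°, λ = atan2(p_y, p_x) ≈ -51.21°.

≈ lat 6°N, lon 51°W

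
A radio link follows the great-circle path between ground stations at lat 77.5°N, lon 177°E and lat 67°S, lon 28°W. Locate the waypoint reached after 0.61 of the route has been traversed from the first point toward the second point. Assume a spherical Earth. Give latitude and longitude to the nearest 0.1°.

≈ lat 3.6°S, lon 50.1°W

Convert each endpoint to a unit vector on the sphere (x = cos φ cos λ, y = cos φ sin λ, z = sin φ).
The central angle between the endpoints is δ = arccos(p₁·p₂) ≈ 2.919 rad (167.2°).
Interpolate at f = 0.61 with slerp weights a = sin((1−f)δ)/sin δ ≈ 4.113, b = sin(fδ)/sin δ ≈ 4.431.
p = a·p₁ + b·p₂ ≈ (0.640, -0.766, -0.063); φ = arcsin(p_z) ≈ -3.60°, λ = atan2(p_y, p_x) ≈ -50.15°.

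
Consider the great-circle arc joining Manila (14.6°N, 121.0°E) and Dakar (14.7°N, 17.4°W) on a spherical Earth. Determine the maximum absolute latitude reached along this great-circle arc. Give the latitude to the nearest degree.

The great circle lies in the plane with unit normal n̂ = (p₁ × p₂)/|p₁ × p₂|.
Here n̂_z ≈ -0.805; the vertex latitude is φ_max = arccos|n̂_z| ≈ 36.4°.
Check via Clairaut: cos φ_max = |cos φ₁| · sin C = cos(14.6°)·sin(56.3°) ≈ 0.805, again giving ≈ 36.4°.

≈ 36°N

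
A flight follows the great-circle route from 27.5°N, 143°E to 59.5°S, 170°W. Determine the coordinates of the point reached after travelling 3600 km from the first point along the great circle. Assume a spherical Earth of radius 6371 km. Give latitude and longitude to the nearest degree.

≈ 3°S, 155°E

Convert each endpoint to a unit vector on the sphere (x = cos φ cos λ, y = cos φ sin λ, z = sin φ).
The central angle between the endpoints is δ = arccos(p₁·p₂) ≈ 1.662 rad (95.2°). The total great-circle distance is δ·R ≈ 1.662 × 6371 ≈ 10587 km, so the target fraction is f = 3600/10587 ≈ 0.340.
Interpolate at f ≈ 0.340 with slerp weights a = sin((1−f)δ)/sin δ ≈ 0.893, b = sin(fδ)/sin δ ≈ 0.538.
p = a·p₁ + b·p₂ ≈ (-0.902, 0.430, -0.051); φ = arcsin(p_z) ≈ -2.91°, λ = atan2(p_y, p_x) ≈ 154.53°.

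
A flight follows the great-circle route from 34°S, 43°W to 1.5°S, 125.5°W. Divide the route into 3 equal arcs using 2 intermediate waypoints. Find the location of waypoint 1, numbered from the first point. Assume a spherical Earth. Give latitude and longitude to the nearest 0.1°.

≈ 28.4°S, 74.8°W

Convert each endpoint to a unit vector on the sphere (x = cos φ cos λ, y = cos φ sin λ, z = sin φ).
The central angle between the endpoints is δ = arccos(p₁·p₂) ≈ 1.448 rad (82.9°).
Interpolate at f = 1/3 with slerp weights a = sin((1−f)δ)/sin δ ≈ 0.828, b = sin(fδ)/sin δ ≈ 0.468.
p = a·p₁ + b·p₂ ≈ (0.231, -0.849, -0.475); φ = arcsin(p_z) ≈ -28.39°, λ = atan2(p_y, p_x) ≈ -74.79°.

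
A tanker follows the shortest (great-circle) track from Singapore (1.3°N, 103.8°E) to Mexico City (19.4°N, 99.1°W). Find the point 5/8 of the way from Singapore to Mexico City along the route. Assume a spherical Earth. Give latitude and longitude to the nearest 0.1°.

≈ (43.6°N, 160.3°W)

Convert each endpoint to a unit vector on the sphere (x = cos φ cos λ, y = cos φ sin λ, z = sin φ).
The central angle between the endpoints is δ = arccos(p₁·p₂) ≈ 2.608 rad (149.4°).
Interpolate at f = 5/8 with slerp weights a = sin((1−f)δ)/sin δ ≈ 1.631, b = sin(fδ)/sin δ ≈ 1.964.
p = a·p₁ + b·p₂ ≈ (-0.682, -0.245, 0.689); φ = arcsin(p_z) ≈ 43.57°, λ = atan2(p_y, p_x) ≈ -160.26°.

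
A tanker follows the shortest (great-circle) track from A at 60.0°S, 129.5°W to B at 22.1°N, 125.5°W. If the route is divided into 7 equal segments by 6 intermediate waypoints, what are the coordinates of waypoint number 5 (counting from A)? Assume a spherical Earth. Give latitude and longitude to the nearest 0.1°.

Write both endpoints as unit vectors p₁, p₂ with components (cos φ cos λ, cos φ sin λ, sin φ).
The central angle between the endpoints is δ = arccos(p₁·p₂) ≈ 1.434 rad (82.2°).
Interpolate at f = 5/7 with slerp weights a = sin((1−f)δ)/sin δ ≈ 0.402, b = sin(fδ)/sin δ ≈ 0.862.
p = a·p₁ + b·p₂ ≈ (-0.592, -0.806, -0.024); φ = arcsin(p_z) ≈ -1.36°, λ = atan2(p_y, p_x) ≈ -126.30°.

≈ 1.4°S, 126.3°W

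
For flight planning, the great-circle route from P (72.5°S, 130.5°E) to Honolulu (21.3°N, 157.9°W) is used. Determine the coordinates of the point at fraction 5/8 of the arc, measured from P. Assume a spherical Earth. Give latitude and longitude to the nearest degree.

From cos δ = sin φ₁ sin φ₂ + cos φ₁ cos φ₂ cos Δλ, the central angle is δ ≈ 1.832 rad (105.0°).
Interpolate at f = 5/8 with slerp weights a = sin((1−f)δ)/sin δ ≈ 0.656, b = sin(fδ)/sin δ ≈ 0.943.
p = a·p₁ + b·p₂ ≈ (-0.942, -0.180, -0.284); φ = arcsin(p_z) ≈ -16.48°, λ = atan2(p_y, p_x) ≈ -169.16°.

≈ (16°S, 169°W)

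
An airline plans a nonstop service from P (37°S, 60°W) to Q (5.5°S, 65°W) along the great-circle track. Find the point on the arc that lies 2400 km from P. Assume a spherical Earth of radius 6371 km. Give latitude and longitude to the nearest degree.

From cos δ = sin φ₁ sin φ₂ + cos φ₁ cos φ₂ cos Δλ, the central angle is δ ≈ 0.556 rad (31.8°). The total great-circle distance is δ·R ≈ 0.556 × 6371 ≈ 3539 km, so the target fraction is f = 2400/3539 ≈ 0.678.
Interpolate at f ≈ 0.678 with slerp weights a = sin((1−f)δ)/sin δ ≈ 0.337, b = sin(fδ)/sin δ ≈ 0.697.
p = a·p₁ + b·p₂ ≈ (0.428, -0.863, -0.270); φ = arcsin(p_z) ≈ -15.65°, λ = atan2(p_y, p_x) ≈ -63.60°.

≈ (16°S, 64°W)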